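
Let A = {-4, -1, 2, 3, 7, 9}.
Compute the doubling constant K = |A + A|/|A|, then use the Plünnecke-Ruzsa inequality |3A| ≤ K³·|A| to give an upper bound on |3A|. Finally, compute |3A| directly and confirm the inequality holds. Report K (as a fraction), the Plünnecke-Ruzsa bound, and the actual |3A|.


|A| = 6.
Step 1: Compute A + A by enumerating all 36 pairs.
A + A = {-8, -5, -2, -1, 1, 2, 3, 4, 5, 6, 8, 9, 10, 11, 12, 14, 16, 18}, so |A + A| = 18.
Step 2: Doubling constant K = |A + A|/|A| = 18/6 = 18/6 ≈ 3.0000.
Step 3: Plünnecke-Ruzsa gives |3A| ≤ K³·|A| = (3.0000)³ · 6 ≈ 162.0000.
Step 4: Compute 3A = A + A + A directly by enumerating all triples (a,b,c) ∈ A³; |3A| = 32.
Step 5: Check 32 ≤ 162.0000? Yes ✓.

K = 18/6, Plünnecke-Ruzsa bound K³|A| ≈ 162.0000, |3A| = 32, inequality holds.


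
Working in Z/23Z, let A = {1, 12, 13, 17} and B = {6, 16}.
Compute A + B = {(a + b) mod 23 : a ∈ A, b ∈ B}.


Work in Z/23Z: reduce every sum a + b modulo 23.
Enumerate all 8 pairs:
a = 1: 1+6=7, 1+16=17
a = 12: 12+6=18, 12+16=5
a = 13: 13+6=19, 13+16=6
a = 17: 17+6=0, 17+16=10
Distinct residues collected: {0, 5, 6, 7, 10, 17, 18, 19}
|A + B| = 8 (out of 23 total residues).

A + B = {0, 5, 6, 7, 10, 17, 18, 19}


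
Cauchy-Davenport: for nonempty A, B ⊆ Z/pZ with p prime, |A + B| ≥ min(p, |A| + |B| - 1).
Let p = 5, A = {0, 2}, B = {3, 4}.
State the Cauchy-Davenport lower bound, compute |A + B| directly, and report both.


Cauchy-Davenport: |A + B| ≥ min(p, |A| + |B| - 1) for A, B nonempty in Z/pZ.
|A| = 2, |B| = 2, p = 5.
CD lower bound = min(5, 2 + 2 - 1) = min(5, 3) = 3.
Compute A + B mod 5 directly:
a = 0: 0+3=3, 0+4=4
a = 2: 2+3=0, 2+4=1
A + B = {0, 1, 3, 4}, so |A + B| = 4.
Verify: 4 ≥ 3? Yes ✓.

CD lower bound = 3, actual |A + B| = 4.


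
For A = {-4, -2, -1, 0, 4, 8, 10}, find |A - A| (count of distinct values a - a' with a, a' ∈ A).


A - A = {a - a' : a, a' ∈ A}; |A| = 7.
Bounds: 2|A|-1 ≤ |A - A| ≤ |A|² - |A| + 1, i.e. 13 ≤ |A - A| ≤ 43.
Note: 0 ∈ A - A always (from a - a). The set is symmetric: if d ∈ A - A then -d ∈ A - A.
Enumerate nonzero differences d = a - a' with a > a' (then include -d):
Positive differences: {1, 2, 3, 4, 5, 6, 8, 9, 10, 11, 12, 14}
Full difference set: {0} ∪ (positive diffs) ∪ (negative diffs).
|A - A| = 1 + 2·12 = 25 (matches direct enumeration: 25).

|A - A| = 25


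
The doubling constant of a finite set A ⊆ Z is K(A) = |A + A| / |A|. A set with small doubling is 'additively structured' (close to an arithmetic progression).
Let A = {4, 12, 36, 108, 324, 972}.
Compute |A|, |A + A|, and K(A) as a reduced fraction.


|A| = 6.
Compute A + A by enumerating all 36 pairs.
A + A = {8, 16, 24, 40, 48, 72, 112, 120, 144, 216, 328, 336, 360, 432, 648, 976, 984, 1008, 1080, 1296, 1944}, so |A + A| = 21.
K = |A + A| / |A| = 21/6 = 7/2 ≈ 3.5000.
Reference: AP of size 6 gives K = 11/6 ≈ 1.8333; a fully generic set of size 6 gives K ≈ 3.5000.

|A| = 6, |A + A| = 21, K = 21/6 = 7/2.


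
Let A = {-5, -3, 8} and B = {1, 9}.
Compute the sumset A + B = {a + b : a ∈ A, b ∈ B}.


A + B = {a + b : a ∈ A, b ∈ B}.
Enumerate all |A|·|B| = 3·2 = 6 pairs (a, b) and collect distinct sums.
a = -5: -5+1=-4, -5+9=4
a = -3: -3+1=-2, -3+9=6
a = 8: 8+1=9, 8+9=17
Collecting distinct sums: A + B = {-4, -2, 4, 6, 9, 17}
|A + B| = 6

A + B = {-4, -2, 4, 6, 9, 17}


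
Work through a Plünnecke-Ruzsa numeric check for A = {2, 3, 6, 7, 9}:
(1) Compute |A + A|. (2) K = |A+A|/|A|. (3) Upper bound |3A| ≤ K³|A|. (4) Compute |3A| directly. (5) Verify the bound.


|A| = 5.
Step 1: Compute A + A by enumerating all 25 pairs.
A + A = {4, 5, 6, 8, 9, 10, 11, 12, 13, 14, 15, 16, 18}, so |A + A| = 13.
Step 2: Doubling constant K = |A + A|/|A| = 13/5 = 13/5 ≈ 2.6000.
Step 3: Plünnecke-Ruzsa gives |3A| ≤ K³·|A| = (2.6000)³ · 5 ≈ 87.8800.
Step 4: Compute 3A = A + A + A directly by enumerating all triples (a,b,c) ∈ A³; |3A| = 21.
Step 5: Check 21 ≤ 87.8800? Yes ✓.

K = 13/5, Plünnecke-Ruzsa bound K³|A| ≈ 87.8800, |3A| = 21, inequality holds.


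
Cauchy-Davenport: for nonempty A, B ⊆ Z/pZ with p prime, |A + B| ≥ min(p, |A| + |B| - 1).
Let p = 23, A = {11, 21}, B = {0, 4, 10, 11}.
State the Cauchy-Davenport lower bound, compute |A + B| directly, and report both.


Cauchy-Davenport: |A + B| ≥ min(p, |A| + |B| - 1) for A, B nonempty in Z/pZ.
|A| = 2, |B| = 4, p = 23.
CD lower bound = min(23, 2 + 4 - 1) = min(23, 5) = 5.
Compute A + B mod 23 directly:
a = 11: 11+0=11, 11+4=15, 11+10=21, 11+11=22
a = 21: 21+0=21, 21+4=2, 21+10=8, 21+11=9
A + B = {2, 8, 9, 11, 15, 21, 22}, so |A + B| = 7.
Verify: 7 ≥ 5? Yes ✓.

CD lower bound = 5, actual |A + B| = 7.


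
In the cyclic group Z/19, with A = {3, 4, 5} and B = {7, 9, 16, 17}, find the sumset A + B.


Work in Z/19Z: reduce every sum a + b modulo 19.
Enumerate all 12 pairs:
a = 3: 3+7=10, 3+9=12, 3+16=0, 3+17=1
a = 4: 4+7=11, 4+9=13, 4+16=1, 4+17=2
a = 5: 5+7=12, 5+9=14, 5+16=2, 5+17=3
Distinct residues collected: {0, 1, 2, 3, 10, 11, 12, 13, 14}
|A + B| = 9 (out of 19 total residues).

A + B = {0, 1, 2, 3, 10, 11, 12, 13, 14}


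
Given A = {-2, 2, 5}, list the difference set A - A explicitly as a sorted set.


A - A = {a - a' : a, a' ∈ A}.
Compute a - a' for each ordered pair (a, a'):
a = -2: -2--2=0, -2-2=-4, -2-5=-7
a = 2: 2--2=4, 2-2=0, 2-5=-3
a = 5: 5--2=7, 5-2=3, 5-5=0
Collecting distinct values (and noting 0 appears from a-a):
A - A = {-7, -4, -3, 0, 3, 4, 7}
|A - A| = 7

A - A = {-7, -4, -3, 0, 3, 4, 7}


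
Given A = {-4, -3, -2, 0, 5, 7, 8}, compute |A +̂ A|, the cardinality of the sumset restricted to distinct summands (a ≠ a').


Restricted sumset: A +̂ A = {a + a' : a ∈ A, a' ∈ A, a ≠ a'}.
Equivalently, take A + A and drop any sum 2a that is achievable ONLY as a + a for a ∈ A (i.e. sums representable only with equal summands).
Enumerate pairs (a, a') with a < a' (symmetric, so each unordered pair gives one sum; this covers all a ≠ a'):
  -4 + -3 = -7
  -4 + -2 = -6
  -4 + 0 = -4
  -4 + 5 = 1
  -4 + 7 = 3
  -4 + 8 = 4
  -3 + -2 = -5
  -3 + 0 = -3
  -3 + 5 = 2
  -3 + 7 = 4
  -3 + 8 = 5
  -2 + 0 = -2
  -2 + 5 = 3
  -2 + 7 = 5
  -2 + 8 = 6
  0 + 5 = 5
  0 + 7 = 7
  0 + 8 = 8
  5 + 7 = 12
  5 + 8 = 13
  7 + 8 = 15
Collected distinct sums: {-7, -6, -5, -4, -3, -2, 1, 2, 3, 4, 5, 6, 7, 8, 12, 13, 15}
|A +̂ A| = 17
(Reference bound: |A +̂ A| ≥ 2|A| - 3 for |A| ≥ 2, with |A| = 7 giving ≥ 11.)

|A +̂ A| = 17


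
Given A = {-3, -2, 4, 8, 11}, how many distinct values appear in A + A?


A + A = {a + a' : a, a' ∈ A}; |A| = 5.
General bounds: 2|A| - 1 ≤ |A + A| ≤ |A|(|A|+1)/2, i.e. 9 ≤ |A + A| ≤ 15.
Lower bound 2|A|-1 is attained iff A is an arithmetic progression.
Enumerate sums a + a' for a ≤ a' (symmetric, so this suffices):
a = -3: -3+-3=-6, -3+-2=-5, -3+4=1, -3+8=5, -3+11=8
a = -2: -2+-2=-4, -2+4=2, -2+8=6, -2+11=9
a = 4: 4+4=8, 4+8=12, 4+11=15
a = 8: 8+8=16, 8+11=19
a = 11: 11+11=22
Distinct sums: {-6, -5, -4, 1, 2, 5, 6, 8, 9, 12, 15, 16, 19, 22}
|A + A| = 14

|A + A| = 14


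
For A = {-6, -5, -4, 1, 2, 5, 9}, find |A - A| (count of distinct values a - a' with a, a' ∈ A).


A - A = {a - a' : a, a' ∈ A}; |A| = 7.
Bounds: 2|A|-1 ≤ |A - A| ≤ |A|² - |A| + 1, i.e. 13 ≤ |A - A| ≤ 43.
Note: 0 ∈ A - A always (from a - a). The set is symmetric: if d ∈ A - A then -d ∈ A - A.
Enumerate nonzero differences d = a - a' with a > a' (then include -d):
Positive differences: {1, 2, 3, 4, 5, 6, 7, 8, 9, 10, 11, 13, 14, 15}
Full difference set: {0} ∪ (positive diffs) ∪ (negative diffs).
|A - A| = 1 + 2·14 = 29 (matches direct enumeration: 29).

|A - A| = 29


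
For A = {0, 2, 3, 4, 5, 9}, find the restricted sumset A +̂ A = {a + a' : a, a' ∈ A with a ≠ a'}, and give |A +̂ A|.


Restricted sumset: A +̂ A = {a + a' : a ∈ A, a' ∈ A, a ≠ a'}.
Equivalently, take A + A and drop any sum 2a that is achievable ONLY as a + a for a ∈ A (i.e. sums representable only with equal summands).
Enumerate pairs (a, a') with a < a' (symmetric, so each unordered pair gives one sum; this covers all a ≠ a'):
  0 + 2 = 2
  0 + 3 = 3
  0 + 4 = 4
  0 + 5 = 5
  0 + 9 = 9
  2 + 3 = 5
  2 + 4 = 6
  2 + 5 = 7
  2 + 9 = 11
  3 + 4 = 7
  3 + 5 = 8
  3 + 9 = 12
  4 + 5 = 9
  4 + 9 = 13
  5 + 9 = 14
Collected distinct sums: {2, 3, 4, 5, 6, 7, 8, 9, 11, 12, 13, 14}
|A +̂ A| = 12
(Reference bound: |A +̂ A| ≥ 2|A| - 3 for |A| ≥ 2, with |A| = 6 giving ≥ 9.)

|A +̂ A| = 12


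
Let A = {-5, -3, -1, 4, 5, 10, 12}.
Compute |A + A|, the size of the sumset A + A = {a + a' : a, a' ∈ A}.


A + A = {a + a' : a, a' ∈ A}; |A| = 7.
General bounds: 2|A| - 1 ≤ |A + A| ≤ |A|(|A|+1)/2, i.e. 13 ≤ |A + A| ≤ 28.
Lower bound 2|A|-1 is attained iff A is an arithmetic progression.
Enumerate sums a + a' for a ≤ a' (symmetric, so this suffices):
a = -5: -5+-5=-10, -5+-3=-8, -5+-1=-6, -5+4=-1, -5+5=0, -5+10=5, -5+12=7
a = -3: -3+-3=-6, -3+-1=-4, -3+4=1, -3+5=2, -3+10=7, -3+12=9
a = -1: -1+-1=-2, -1+4=3, -1+5=4, -1+10=9, -1+12=11
a = 4: 4+4=8, 4+5=9, 4+10=14, 4+12=16
a = 5: 5+5=10, 5+10=15, 5+12=17
a = 10: 10+10=20, 10+12=22
a = 12: 12+12=24
Distinct sums: {-10, -8, -6, -4, -2, -1, 0, 1, 2, 3, 4, 5, 7, 8, 9, 10, 11, 14, 15, 16, 17, 20, 22, 24}
|A + A| = 24

|A + A| = 24


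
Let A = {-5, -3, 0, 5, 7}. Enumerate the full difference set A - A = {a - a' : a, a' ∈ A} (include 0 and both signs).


A - A = {a - a' : a, a' ∈ A}.
Compute a - a' for each ordered pair (a, a'):
a = -5: -5--5=0, -5--3=-2, -5-0=-5, -5-5=-10, -5-7=-12
a = -3: -3--5=2, -3--3=0, -3-0=-3, -3-5=-8, -3-7=-10
a = 0: 0--5=5, 0--3=3, 0-0=0, 0-5=-5, 0-7=-7
a = 5: 5--5=10, 5--3=8, 5-0=5, 5-5=0, 5-7=-2
a = 7: 7--5=12, 7--3=10, 7-0=7, 7-5=2, 7-7=0
Collecting distinct values (and noting 0 appears from a-a):
A - A = {-12, -10, -8, -7, -5, -3, -2, 0, 2, 3, 5, 7, 8, 10, 12}
|A - A| = 15

A - A = {-12, -10, -8, -7, -5, -3, -2, 0, 2, 3, 5, 7, 8, 10, 12}


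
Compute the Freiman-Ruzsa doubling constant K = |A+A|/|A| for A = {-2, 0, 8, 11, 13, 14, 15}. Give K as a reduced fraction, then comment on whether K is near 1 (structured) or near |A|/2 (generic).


|A| = 7.
Compute A + A by enumerating all 49 pairs.
A + A = {-4, -2, 0, 6, 8, 9, 11, 12, 13, 14, 15, 16, 19, 21, 22, 23, 24, 25, 26, 27, 28, 29, 30}, so |A + A| = 23.
K = |A + A| / |A| = 23/7 (already in lowest terms) ≈ 3.2857.
Reference: AP of size 7 gives K = 13/7 ≈ 1.8571; a fully generic set of size 7 gives K ≈ 4.0000.

|A| = 7, |A + A| = 23, K = 23/7.


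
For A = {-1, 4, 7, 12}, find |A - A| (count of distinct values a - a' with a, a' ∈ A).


A - A = {a - a' : a, a' ∈ A}; |A| = 4.
Bounds: 2|A|-1 ≤ |A - A| ≤ |A|² - |A| + 1, i.e. 7 ≤ |A - A| ≤ 13.
Note: 0 ∈ A - A always (from a - a). The set is symmetric: if d ∈ A - A then -d ∈ A - A.
Enumerate nonzero differences d = a - a' with a > a' (then include -d):
Positive differences: {3, 5, 8, 13}
Full difference set: {0} ∪ (positive diffs) ∪ (negative diffs).
|A - A| = 1 + 2·4 = 9 (matches direct enumeration: 9).

|A - A| = 9


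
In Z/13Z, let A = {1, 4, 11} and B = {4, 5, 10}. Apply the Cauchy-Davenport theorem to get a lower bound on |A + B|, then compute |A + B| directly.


Cauchy-Davenport: |A + B| ≥ min(p, |A| + |B| - 1) for A, B nonempty in Z/pZ.
|A| = 3, |B| = 3, p = 13.
CD lower bound = min(13, 3 + 3 - 1) = min(13, 5) = 5.
Compute A + B mod 13 directly:
a = 1: 1+4=5, 1+5=6, 1+10=11
a = 4: 4+4=8, 4+5=9, 4+10=1
a = 11: 11+4=2, 11+5=3, 11+10=8
A + B = {1, 2, 3, 5, 6, 8, 9, 11}, so |A + B| = 8.
Verify: 8 ≥ 5? Yes ✓.

CD lower bound = 5, actual |A + B| = 8.


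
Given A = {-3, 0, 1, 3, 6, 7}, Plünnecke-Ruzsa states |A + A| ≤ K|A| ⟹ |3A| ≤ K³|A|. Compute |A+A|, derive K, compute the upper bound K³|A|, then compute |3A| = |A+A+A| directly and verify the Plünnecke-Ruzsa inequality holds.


|A| = 6.
Step 1: Compute A + A by enumerating all 36 pairs.
A + A = {-6, -3, -2, 0, 1, 2, 3, 4, 6, 7, 8, 9, 10, 12, 13, 14}, so |A + A| = 16.
Step 2: Doubling constant K = |A + A|/|A| = 16/6 = 16/6 ≈ 2.6667.
Step 3: Plünnecke-Ruzsa gives |3A| ≤ K³·|A| = (2.6667)³ · 6 ≈ 113.7778.
Step 4: Compute 3A = A + A + A directly by enumerating all triples (a,b,c) ∈ A³; |3A| = 28.
Step 5: Check 28 ≤ 113.7778? Yes ✓.

K = 16/6, Plünnecke-Ruzsa bound K³|A| ≈ 113.7778, |3A| = 28, inequality holds.


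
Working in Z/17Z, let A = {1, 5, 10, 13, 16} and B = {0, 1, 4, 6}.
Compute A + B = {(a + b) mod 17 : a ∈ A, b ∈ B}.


Work in Z/17Z: reduce every sum a + b modulo 17.
Enumerate all 20 pairs:
a = 1: 1+0=1, 1+1=2, 1+4=5, 1+6=7
a = 5: 5+0=5, 5+1=6, 5+4=9, 5+6=11
a = 10: 10+0=10, 10+1=11, 10+4=14, 10+6=16
a = 13: 13+0=13, 13+1=14, 13+4=0, 13+6=2
a = 16: 16+0=16, 16+1=0, 16+4=3, 16+6=5
Distinct residues collected: {0, 1, 2, 3, 5, 6, 7, 9, 10, 11, 13, 14, 16}
|A + B| = 13 (out of 17 total residues).

A + B = {0, 1, 2, 3, 5, 6, 7, 9, 10, 11, 13, 14, 16}


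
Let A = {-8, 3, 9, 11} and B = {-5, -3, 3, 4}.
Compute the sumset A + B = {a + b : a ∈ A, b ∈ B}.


A + B = {a + b : a ∈ A, b ∈ B}.
Enumerate all |A|·|B| = 4·4 = 16 pairs (a, b) and collect distinct sums.
a = -8: -8+-5=-13, -8+-3=-11, -8+3=-5, -8+4=-4
a = 3: 3+-5=-2, 3+-3=0, 3+3=6, 3+4=7
a = 9: 9+-5=4, 9+-3=6, 9+3=12, 9+4=13
a = 11: 11+-5=6, 11+-3=8, 11+3=14, 11+4=15
Collecting distinct sums: A + B = {-13, -11, -5, -4, -2, 0, 4, 6, 7, 8, 12, 13, 14, 15}
|A + B| = 14

A + B = {-13, -11, -5, -4, -2, 0, 4, 6, 7, 8, 12, 13, 14, 15}


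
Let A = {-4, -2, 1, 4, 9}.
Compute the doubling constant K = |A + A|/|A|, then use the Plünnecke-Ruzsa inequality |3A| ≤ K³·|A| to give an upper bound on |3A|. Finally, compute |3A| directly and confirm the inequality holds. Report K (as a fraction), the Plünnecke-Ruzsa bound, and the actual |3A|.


|A| = 5.
Step 1: Compute A + A by enumerating all 25 pairs.
A + A = {-8, -6, -4, -3, -1, 0, 2, 5, 7, 8, 10, 13, 18}, so |A + A| = 13.
Step 2: Doubling constant K = |A + A|/|A| = 13/5 = 13/5 ≈ 2.6000.
Step 3: Plünnecke-Ruzsa gives |3A| ≤ K³·|A| = (2.6000)³ · 5 ≈ 87.8800.
Step 4: Compute 3A = A + A + A directly by enumerating all triples (a,b,c) ∈ A³; |3A| = 25.
Step 5: Check 25 ≤ 87.8800? Yes ✓.

K = 13/5, Plünnecke-Ruzsa bound K³|A| ≈ 87.8800, |3A| = 25, inequality holds.


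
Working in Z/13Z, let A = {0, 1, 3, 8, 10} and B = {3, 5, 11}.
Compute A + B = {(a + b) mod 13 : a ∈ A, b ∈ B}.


Work in Z/13Z: reduce every sum a + b modulo 13.
Enumerate all 15 pairs:
a = 0: 0+3=3, 0+5=5, 0+11=11
a = 1: 1+3=4, 1+5=6, 1+11=12
a = 3: 3+3=6, 3+5=8, 3+11=1
a = 8: 8+3=11, 8+5=0, 8+11=6
a = 10: 10+3=0, 10+5=2, 10+11=8
Distinct residues collected: {0, 1, 2, 3, 4, 5, 6, 8, 11, 12}
|A + B| = 10 (out of 13 total residues).

A + B = {0, 1, 2, 3, 4, 5, 6, 8, 11, 12}


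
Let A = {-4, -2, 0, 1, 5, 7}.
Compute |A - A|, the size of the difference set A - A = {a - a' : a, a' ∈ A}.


A - A = {a - a' : a, a' ∈ A}; |A| = 6.
Bounds: 2|A|-1 ≤ |A - A| ≤ |A|² - |A| + 1, i.e. 11 ≤ |A - A| ≤ 31.
Note: 0 ∈ A - A always (from a - a). The set is symmetric: if d ∈ A - A then -d ∈ A - A.
Enumerate nonzero differences d = a - a' with a > a' (then include -d):
Positive differences: {1, 2, 3, 4, 5, 6, 7, 9, 11}
Full difference set: {0} ∪ (positive diffs) ∪ (negative diffs).
|A - A| = 1 + 2·9 = 19 (matches direct enumeration: 19).

|A - A| = 19


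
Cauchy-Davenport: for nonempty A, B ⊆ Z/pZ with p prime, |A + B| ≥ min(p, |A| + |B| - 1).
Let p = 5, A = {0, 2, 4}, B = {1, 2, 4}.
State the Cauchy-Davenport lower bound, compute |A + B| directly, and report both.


Cauchy-Davenport: |A + B| ≥ min(p, |A| + |B| - 1) for A, B nonempty in Z/pZ.
|A| = 3, |B| = 3, p = 5.
CD lower bound = min(5, 3 + 3 - 1) = min(5, 5) = 5.
Compute A + B mod 5 directly:
a = 0: 0+1=1, 0+2=2, 0+4=4
a = 2: 2+1=3, 2+2=4, 2+4=1
a = 4: 4+1=0, 4+2=1, 4+4=3
A + B = {0, 1, 2, 3, 4}, so |A + B| = 5.
Verify: 5 ≥ 5? Yes ✓.

CD lower bound = 5, actual |A + B| = 5.


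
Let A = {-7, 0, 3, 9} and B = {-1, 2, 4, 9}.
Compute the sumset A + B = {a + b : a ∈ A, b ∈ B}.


A + B = {a + b : a ∈ A, b ∈ B}.
Enumerate all |A|·|B| = 4·4 = 16 pairs (a, b) and collect distinct sums.
a = -7: -7+-1=-8, -7+2=-5, -7+4=-3, -7+9=2
a = 0: 0+-1=-1, 0+2=2, 0+4=4, 0+9=9
a = 3: 3+-1=2, 3+2=5, 3+4=7, 3+9=12
a = 9: 9+-1=8, 9+2=11, 9+4=13, 9+9=18
Collecting distinct sums: A + B = {-8, -5, -3, -1, 2, 4, 5, 7, 8, 9, 11, 12, 13, 18}
|A + B| = 14

A + B = {-8, -5, -3, -1, 2, 4, 5, 7, 8, 9, 11, 12, 13, 18}


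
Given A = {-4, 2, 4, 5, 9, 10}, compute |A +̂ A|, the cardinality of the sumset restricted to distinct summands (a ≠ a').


Restricted sumset: A +̂ A = {a + a' : a ∈ A, a' ∈ A, a ≠ a'}.
Equivalently, take A + A and drop any sum 2a that is achievable ONLY as a + a for a ∈ A (i.e. sums representable only with equal summands).
Enumerate pairs (a, a') with a < a' (symmetric, so each unordered pair gives one sum; this covers all a ≠ a'):
  -4 + 2 = -2
  -4 + 4 = 0
  -4 + 5 = 1
  -4 + 9 = 5
  -4 + 10 = 6
  2 + 4 = 6
  2 + 5 = 7
  2 + 9 = 11
  2 + 10 = 12
  4 + 5 = 9
  4 + 9 = 13
  4 + 10 = 14
  5 + 9 = 14
  5 + 10 = 15
  9 + 10 = 19
Collected distinct sums: {-2, 0, 1, 5, 6, 7, 9, 11, 12, 13, 14, 15, 19}
|A +̂ A| = 13
(Reference bound: |A +̂ A| ≥ 2|A| - 3 for |A| ≥ 2, with |A| = 6 giving ≥ 9.)

|A +̂ A| = 13


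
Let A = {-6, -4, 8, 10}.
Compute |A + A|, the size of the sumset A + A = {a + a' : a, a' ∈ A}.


A + A = {a + a' : a, a' ∈ A}; |A| = 4.
General bounds: 2|A| - 1 ≤ |A + A| ≤ |A|(|A|+1)/2, i.e. 7 ≤ |A + A| ≤ 10.
Lower bound 2|A|-1 is attained iff A is an arithmetic progression.
Enumerate sums a + a' for a ≤ a' (symmetric, so this suffices):
a = -6: -6+-6=-12, -6+-4=-10, -6+8=2, -6+10=4
a = -4: -4+-4=-8, -4+8=4, -4+10=6
a = 8: 8+8=16, 8+10=18
a = 10: 10+10=20
Distinct sums: {-12, -10, -8, 2, 4, 6, 16, 18, 20}
|A + A| = 9

|A + A| = 9


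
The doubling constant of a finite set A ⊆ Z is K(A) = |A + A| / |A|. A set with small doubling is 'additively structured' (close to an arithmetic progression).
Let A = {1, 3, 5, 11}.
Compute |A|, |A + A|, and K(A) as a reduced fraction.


|A| = 4.
Compute A + A by enumerating all 16 pairs.
A + A = {2, 4, 6, 8, 10, 12, 14, 16, 22}, so |A + A| = 9.
K = |A + A| / |A| = 9/4 (already in lowest terms) ≈ 2.2500.
Reference: AP of size 4 gives K = 7/4 ≈ 1.7500; a fully generic set of size 4 gives K ≈ 2.5000.

|A| = 4, |A + A| = 9, K = 9/4.


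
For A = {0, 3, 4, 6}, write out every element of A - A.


A - A = {a - a' : a, a' ∈ A}.
Compute a - a' for each ordered pair (a, a'):
a = 0: 0-0=0, 0-3=-3, 0-4=-4, 0-6=-6
a = 3: 3-0=3, 3-3=0, 3-4=-1, 3-6=-3
a = 4: 4-0=4, 4-3=1, 4-4=0, 4-6=-2
a = 6: 6-0=6, 6-3=3, 6-4=2, 6-6=0
Collecting distinct values (and noting 0 appears from a-a):
A - A = {-6, -4, -3, -2, -1, 0, 1, 2, 3, 4, 6}
|A - A| = 11

A - A = {-6, -4, -3, -2, -1, 0, 1, 2, 3, 4, 6}


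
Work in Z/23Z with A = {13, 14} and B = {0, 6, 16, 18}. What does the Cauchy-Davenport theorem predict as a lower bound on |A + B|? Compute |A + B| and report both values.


Cauchy-Davenport: |A + B| ≥ min(p, |A| + |B| - 1) for A, B nonempty in Z/pZ.
|A| = 2, |B| = 4, p = 23.
CD lower bound = min(23, 2 + 4 - 1) = min(23, 5) = 5.
Compute A + B mod 23 directly:
a = 13: 13+0=13, 13+6=19, 13+16=6, 13+18=8
a = 14: 14+0=14, 14+6=20, 14+16=7, 14+18=9
A + B = {6, 7, 8, 9, 13, 14, 19, 20}, so |A + B| = 8.
Verify: 8 ≥ 5? Yes ✓.

CD lower bound = 5, actual |A + B| = 8.


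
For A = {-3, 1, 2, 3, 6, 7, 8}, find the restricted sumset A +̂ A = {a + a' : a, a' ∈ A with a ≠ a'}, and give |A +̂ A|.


Restricted sumset: A +̂ A = {a + a' : a ∈ A, a' ∈ A, a ≠ a'}.
Equivalently, take A + A and drop any sum 2a that is achievable ONLY as a + a for a ∈ A (i.e. sums representable only with equal summands).
Enumerate pairs (a, a') with a < a' (symmetric, so each unordered pair gives one sum; this covers all a ≠ a'):
  -3 + 1 = -2
  -3 + 2 = -1
  -3 + 3 = 0
  -3 + 6 = 3
  -3 + 7 = 4
  -3 + 8 = 5
  1 + 2 = 3
  1 + 3 = 4
  1 + 6 = 7
  1 + 7 = 8
  1 + 8 = 9
  2 + 3 = 5
  2 + 6 = 8
  2 + 7 = 9
  2 + 8 = 10
  3 + 6 = 9
  3 + 7 = 10
  3 + 8 = 11
  6 + 7 = 13
  6 + 8 = 14
  7 + 8 = 15
Collected distinct sums: {-2, -1, 0, 3, 4, 5, 7, 8, 9, 10, 11, 13, 14, 15}
|A +̂ A| = 14
(Reference bound: |A +̂ A| ≥ 2|A| - 3 for |A| ≥ 2, with |A| = 7 giving ≥ 11.)

|A +̂ A| = 14


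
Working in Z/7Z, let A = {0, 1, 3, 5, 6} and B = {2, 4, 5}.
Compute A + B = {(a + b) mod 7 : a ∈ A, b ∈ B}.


Work in Z/7Z: reduce every sum a + b modulo 7.
Enumerate all 15 pairs:
a = 0: 0+2=2, 0+4=4, 0+5=5
a = 1: 1+2=3, 1+4=5, 1+5=6
a = 3: 3+2=5, 3+4=0, 3+5=1
a = 5: 5+2=0, 5+4=2, 5+5=3
a = 6: 6+2=1, 6+4=3, 6+5=4
Distinct residues collected: {0, 1, 2, 3, 4, 5, 6}
|A + B| = 7 (out of 7 total residues).

A + B = {0, 1, 2, 3, 4, 5, 6}


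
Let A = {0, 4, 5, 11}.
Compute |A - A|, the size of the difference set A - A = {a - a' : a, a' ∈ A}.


A - A = {a - a' : a, a' ∈ A}; |A| = 4.
Bounds: 2|A|-1 ≤ |A - A| ≤ |A|² - |A| + 1, i.e. 7 ≤ |A - A| ≤ 13.
Note: 0 ∈ A - A always (from a - a). The set is symmetric: if d ∈ A - A then -d ∈ A - A.
Enumerate nonzero differences d = a - a' with a > a' (then include -d):
Positive differences: {1, 4, 5, 6, 7, 11}
Full difference set: {0} ∪ (positive diffs) ∪ (negative diffs).
|A - A| = 1 + 2·6 = 13 (matches direct enumeration: 13).

|A - A| = 13


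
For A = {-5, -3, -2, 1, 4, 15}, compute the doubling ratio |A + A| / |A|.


|A| = 6.
Compute A + A by enumerating all 36 pairs.
A + A = {-10, -8, -7, -6, -5, -4, -2, -1, 1, 2, 5, 8, 10, 12, 13, 16, 19, 30}, so |A + A| = 18.
K = |A + A| / |A| = 18/6 = 3/1 ≈ 3.0000.
Reference: AP of size 6 gives K = 11/6 ≈ 1.8333; a fully generic set of size 6 gives K ≈ 3.5000.

|A| = 6, |A + A| = 18, K = 18/6 = 3/1.


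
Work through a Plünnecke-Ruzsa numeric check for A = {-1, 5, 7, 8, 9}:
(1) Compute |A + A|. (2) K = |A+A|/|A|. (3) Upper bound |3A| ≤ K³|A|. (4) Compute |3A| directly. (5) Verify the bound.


|A| = 5.
Step 1: Compute A + A by enumerating all 25 pairs.
A + A = {-2, 4, 6, 7, 8, 10, 12, 13, 14, 15, 16, 17, 18}, so |A + A| = 13.
Step 2: Doubling constant K = |A + A|/|A| = 13/5 = 13/5 ≈ 2.6000.
Step 3: Plünnecke-Ruzsa gives |3A| ≤ K³·|A| = (2.6000)³ · 5 ≈ 87.8800.
Step 4: Compute 3A = A + A + A directly by enumerating all triples (a,b,c) ∈ A³; |3A| = 23.
Step 5: Check 23 ≤ 87.8800? Yes ✓.

K = 13/5, Plünnecke-Ruzsa bound K³|A| ≈ 87.8800, |3A| = 23, inequality holds.


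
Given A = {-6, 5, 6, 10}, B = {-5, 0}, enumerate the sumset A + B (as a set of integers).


A + B = {a + b : a ∈ A, b ∈ B}.
Enumerate all |A|·|B| = 4·2 = 8 pairs (a, b) and collect distinct sums.
a = -6: -6+-5=-11, -6+0=-6
a = 5: 5+-5=0, 5+0=5
a = 6: 6+-5=1, 6+0=6
a = 10: 10+-5=5, 10+0=10
Collecting distinct sums: A + B = {-11, -6, 0, 1, 5, 6, 10}
|A + B| = 7

A + B = {-11, -6, 0, 1, 5, 6, 10}


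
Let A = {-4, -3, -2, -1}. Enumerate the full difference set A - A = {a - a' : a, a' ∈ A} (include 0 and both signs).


A - A = {a - a' : a, a' ∈ A}.
Compute a - a' for each ordered pair (a, a'):
a = -4: -4--4=0, -4--3=-1, -4--2=-2, -4--1=-3
a = -3: -3--4=1, -3--3=0, -3--2=-1, -3--1=-2
a = -2: -2--4=2, -2--3=1, -2--2=0, -2--1=-1
a = -1: -1--4=3, -1--3=2, -1--2=1, -1--1=0
Collecting distinct values (and noting 0 appears from a-a):
A - A = {-3, -2, -1, 0, 1, 2, 3}
|A - A| = 7

A - A = {-3, -2, -1, 0, 1, 2, 3}


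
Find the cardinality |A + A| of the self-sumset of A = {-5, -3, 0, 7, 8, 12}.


A + A = {a + a' : a, a' ∈ A}; |A| = 6.
General bounds: 2|A| - 1 ≤ |A + A| ≤ |A|(|A|+1)/2, i.e. 11 ≤ |A + A| ≤ 21.
Lower bound 2|A|-1 is attained iff A is an arithmetic progression.
Enumerate sums a + a' for a ≤ a' (symmetric, so this suffices):
a = -5: -5+-5=-10, -5+-3=-8, -5+0=-5, -5+7=2, -5+8=3, -5+12=7
a = -3: -3+-3=-6, -3+0=-3, -3+7=4, -3+8=5, -3+12=9
a = 0: 0+0=0, 0+7=7, 0+8=8, 0+12=12
a = 7: 7+7=14, 7+8=15, 7+12=19
a = 8: 8+8=16, 8+12=20
a = 12: 12+12=24
Distinct sums: {-10, -8, -6, -5, -3, 0, 2, 3, 4, 5, 7, 8, 9, 12, 14, 15, 16, 19, 20, 24}
|A + A| = 20

|A + A| = 20


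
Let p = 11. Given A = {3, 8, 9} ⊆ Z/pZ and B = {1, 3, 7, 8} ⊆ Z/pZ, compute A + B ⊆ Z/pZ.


Work in Z/11Z: reduce every sum a + b modulo 11.
Enumerate all 12 pairs:
a = 3: 3+1=4, 3+3=6, 3+7=10, 3+8=0
a = 8: 8+1=9, 8+3=0, 8+7=4, 8+8=5
a = 9: 9+1=10, 9+3=1, 9+7=5, 9+8=6
Distinct residues collected: {0, 1, 4, 5, 6, 9, 10}
|A + B| = 7 (out of 11 total residues).

A + B = {0, 1, 4, 5, 6, 9, 10}


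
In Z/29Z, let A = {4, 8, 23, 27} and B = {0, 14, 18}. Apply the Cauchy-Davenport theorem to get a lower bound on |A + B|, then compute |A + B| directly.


Cauchy-Davenport: |A + B| ≥ min(p, |A| + |B| - 1) for A, B nonempty in Z/pZ.
|A| = 4, |B| = 3, p = 29.
CD lower bound = min(29, 4 + 3 - 1) = min(29, 6) = 6.
Compute A + B mod 29 directly:
a = 4: 4+0=4, 4+14=18, 4+18=22
a = 8: 8+0=8, 8+14=22, 8+18=26
a = 23: 23+0=23, 23+14=8, 23+18=12
a = 27: 27+0=27, 27+14=12, 27+18=16
A + B = {4, 8, 12, 16, 18, 22, 23, 26, 27}, so |A + B| = 9.
Verify: 9 ≥ 6? Yes ✓.

CD lower bound = 6, actual |A + B| = 9.


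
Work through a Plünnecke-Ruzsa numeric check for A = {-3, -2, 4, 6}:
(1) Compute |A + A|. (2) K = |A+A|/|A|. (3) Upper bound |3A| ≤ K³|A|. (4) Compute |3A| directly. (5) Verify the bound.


|A| = 4.
Step 1: Compute A + A by enumerating all 16 pairs.
A + A = {-6, -5, -4, 1, 2, 3, 4, 8, 10, 12}, so |A + A| = 10.
Step 2: Doubling constant K = |A + A|/|A| = 10/4 = 10/4 ≈ 2.5000.
Step 3: Plünnecke-Ruzsa gives |3A| ≤ K³·|A| = (2.5000)³ · 4 ≈ 62.5000.
Step 4: Compute 3A = A + A + A directly by enumerating all triples (a,b,c) ∈ A³; |3A| = 19.
Step 5: Check 19 ≤ 62.5000? Yes ✓.

K = 10/4, Plünnecke-Ruzsa bound K³|A| ≈ 62.5000, |3A| = 19, inequality holds.


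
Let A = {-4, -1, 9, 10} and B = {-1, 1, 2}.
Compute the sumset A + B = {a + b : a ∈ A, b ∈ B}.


A + B = {a + b : a ∈ A, b ∈ B}.
Enumerate all |A|·|B| = 4·3 = 12 pairs (a, b) and collect distinct sums.
a = -4: -4+-1=-5, -4+1=-3, -4+2=-2
a = -1: -1+-1=-2, -1+1=0, -1+2=1
a = 9: 9+-1=8, 9+1=10, 9+2=11
a = 10: 10+-1=9, 10+1=11, 10+2=12
Collecting distinct sums: A + B = {-5, -3, -2, 0, 1, 8, 9, 10, 11, 12}
|A + B| = 10

A + B = {-5, -3, -2, 0, 1, 8, 9, 10, 11, 12}


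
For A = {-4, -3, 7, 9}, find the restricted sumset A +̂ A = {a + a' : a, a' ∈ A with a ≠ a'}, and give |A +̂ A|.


Restricted sumset: A +̂ A = {a + a' : a ∈ A, a' ∈ A, a ≠ a'}.
Equivalently, take A + A and drop any sum 2a that is achievable ONLY as a + a for a ∈ A (i.e. sums representable only with equal summands).
Enumerate pairs (a, a') with a < a' (symmetric, so each unordered pair gives one sum; this covers all a ≠ a'):
  -4 + -3 = -7
  -4 + 7 = 3
  -4 + 9 = 5
  -3 + 7 = 4
  -3 + 9 = 6
  7 + 9 = 16
Collected distinct sums: {-7, 3, 4, 5, 6, 16}
|A +̂ A| = 6
(Reference bound: |A +̂ A| ≥ 2|A| - 3 for |A| ≥ 2, with |A| = 4 giving ≥ 5.)

|A +̂ A| = 6


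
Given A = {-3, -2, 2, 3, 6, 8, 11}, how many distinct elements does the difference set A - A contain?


A - A = {a - a' : a, a' ∈ A}; |A| = 7.
Bounds: 2|A|-1 ≤ |A - A| ≤ |A|² - |A| + 1, i.e. 13 ≤ |A - A| ≤ 43.
Note: 0 ∈ A - A always (from a - a). The set is symmetric: if d ∈ A - A then -d ∈ A - A.
Enumerate nonzero differences d = a - a' with a > a' (then include -d):
Positive differences: {1, 2, 3, 4, 5, 6, 8, 9, 10, 11, 13, 14}
Full difference set: {0} ∪ (positive diffs) ∪ (negative diffs).
|A - A| = 1 + 2·12 = 25 (matches direct enumeration: 25).

|A - A| = 25


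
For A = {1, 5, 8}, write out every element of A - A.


A - A = {a - a' : a, a' ∈ A}.
Compute a - a' for each ordered pair (a, a'):
a = 1: 1-1=0, 1-5=-4, 1-8=-7
a = 5: 5-1=4, 5-5=0, 5-8=-3
a = 8: 8-1=7, 8-5=3, 8-8=0
Collecting distinct values (and noting 0 appears from a-a):
A - A = {-7, -4, -3, 0, 3, 4, 7}
|A - A| = 7

A - A = {-7, -4, -3, 0, 3, 4, 7}


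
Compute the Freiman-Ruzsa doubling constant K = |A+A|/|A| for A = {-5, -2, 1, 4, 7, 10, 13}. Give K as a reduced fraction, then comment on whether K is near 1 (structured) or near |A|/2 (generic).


|A| = 7.
Compute A + A by enumerating all 49 pairs.
A + A = {-10, -7, -4, -1, 2, 5, 8, 11, 14, 17, 20, 23, 26}, so |A + A| = 13.
K = |A + A| / |A| = 13/7 (already in lowest terms) ≈ 1.8571.
Reference: AP of size 7 gives K = 13/7 ≈ 1.8571; a fully generic set of size 7 gives K ≈ 4.0000.

|A| = 7, |A + A| = 13, K = 13/7.


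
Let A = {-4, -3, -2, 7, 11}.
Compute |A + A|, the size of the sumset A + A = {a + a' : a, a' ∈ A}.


A + A = {a + a' : a, a' ∈ A}; |A| = 5.
General bounds: 2|A| - 1 ≤ |A + A| ≤ |A|(|A|+1)/2, i.e. 9 ≤ |A + A| ≤ 15.
Lower bound 2|A|-1 is attained iff A is an arithmetic progression.
Enumerate sums a + a' for a ≤ a' (symmetric, so this suffices):
a = -4: -4+-4=-8, -4+-3=-7, -4+-2=-6, -4+7=3, -4+11=7
a = -3: -3+-3=-6, -3+-2=-5, -3+7=4, -3+11=8
a = -2: -2+-2=-4, -2+7=5, -2+11=9
a = 7: 7+7=14, 7+11=18
a = 11: 11+11=22
Distinct sums: {-8, -7, -6, -5, -4, 3, 4, 5, 7, 8, 9, 14, 18, 22}
|A + A| = 14

|A + A| = 14


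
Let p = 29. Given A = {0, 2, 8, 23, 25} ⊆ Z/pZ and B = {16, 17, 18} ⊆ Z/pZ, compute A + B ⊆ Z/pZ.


Work in Z/29Z: reduce every sum a + b modulo 29.
Enumerate all 15 pairs:
a = 0: 0+16=16, 0+17=17, 0+18=18
a = 2: 2+16=18, 2+17=19, 2+18=20
a = 8: 8+16=24, 8+17=25, 8+18=26
a = 23: 23+16=10, 23+17=11, 23+18=12
a = 25: 25+16=12, 25+17=13, 25+18=14
Distinct residues collected: {10, 11, 12, 13, 14, 16, 17, 18, 19, 20, 24, 25, 26}
|A + B| = 13 (out of 29 total residues).

A + B = {10, 11, 12, 13, 14, 16, 17, 18, 19, 20, 24, 25, 26}


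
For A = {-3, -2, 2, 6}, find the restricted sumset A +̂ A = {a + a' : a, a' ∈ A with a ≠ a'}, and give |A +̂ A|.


Restricted sumset: A +̂ A = {a + a' : a ∈ A, a' ∈ A, a ≠ a'}.
Equivalently, take A + A and drop any sum 2a that is achievable ONLY as a + a for a ∈ A (i.e. sums representable only with equal summands).
Enumerate pairs (a, a') with a < a' (symmetric, so each unordered pair gives one sum; this covers all a ≠ a'):
  -3 + -2 = -5
  -3 + 2 = -1
  -3 + 6 = 3
  -2 + 2 = 0
  -2 + 6 = 4
  2 + 6 = 8
Collected distinct sums: {-5, -1, 0, 3, 4, 8}
|A +̂ A| = 6
(Reference bound: |A +̂ A| ≥ 2|A| - 3 for |A| ≥ 2, with |A| = 4 giving ≥ 5.)

|A +̂ A| = 6


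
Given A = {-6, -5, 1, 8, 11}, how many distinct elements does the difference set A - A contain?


A - A = {a - a' : a, a' ∈ A}; |A| = 5.
Bounds: 2|A|-1 ≤ |A - A| ≤ |A|² - |A| + 1, i.e. 9 ≤ |A - A| ≤ 21.
Note: 0 ∈ A - A always (from a - a). The set is symmetric: if d ∈ A - A then -d ∈ A - A.
Enumerate nonzero differences d = a - a' with a > a' (then include -d):
Positive differences: {1, 3, 6, 7, 10, 13, 14, 16, 17}
Full difference set: {0} ∪ (positive diffs) ∪ (negative diffs).
|A - A| = 1 + 2·9 = 19 (matches direct enumeration: 19).

|A - A| = 19


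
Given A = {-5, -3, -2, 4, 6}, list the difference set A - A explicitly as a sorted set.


A - A = {a - a' : a, a' ∈ A}.
Compute a - a' for each ordered pair (a, a'):
a = -5: -5--5=0, -5--3=-2, -5--2=-3, -5-4=-9, -5-6=-11
a = -3: -3--5=2, -3--3=0, -3--2=-1, -3-4=-7, -3-6=-9
a = -2: -2--5=3, -2--3=1, -2--2=0, -2-4=-6, -2-6=-8
a = 4: 4--5=9, 4--3=7, 4--2=6, 4-4=0, 4-6=-2
a = 6: 6--5=11, 6--3=9, 6--2=8, 6-4=2, 6-6=0
Collecting distinct values (and noting 0 appears from a-a):
A - A = {-11, -9, -8, -7, -6, -3, -2, -1, 0, 1, 2, 3, 6, 7, 8, 9, 11}
|A - A| = 17

A - A = {-11, -9, -8, -7, -6, -3, -2, -1, 0, 1, 2, 3, 6, 7, 8, 9, 11}


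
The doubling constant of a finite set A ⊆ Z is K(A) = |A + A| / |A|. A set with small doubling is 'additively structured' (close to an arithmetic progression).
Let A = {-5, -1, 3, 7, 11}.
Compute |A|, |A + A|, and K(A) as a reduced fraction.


|A| = 5.
Compute A + A by enumerating all 25 pairs.
A + A = {-10, -6, -2, 2, 6, 10, 14, 18, 22}, so |A + A| = 9.
K = |A + A| / |A| = 9/5 (already in lowest terms) ≈ 1.8000.
Reference: AP of size 5 gives K = 9/5 ≈ 1.8000; a fully generic set of size 5 gives K ≈ 3.0000.

|A| = 5, |A + A| = 9, K = 9/5.


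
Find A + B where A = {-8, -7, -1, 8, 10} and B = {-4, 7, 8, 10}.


A + B = {a + b : a ∈ A, b ∈ B}.
Enumerate all |A|·|B| = 5·4 = 20 pairs (a, b) and collect distinct sums.
a = -8: -8+-4=-12, -8+7=-1, -8+8=0, -8+10=2
a = -7: -7+-4=-11, -7+7=0, -7+8=1, -7+10=3
a = -1: -1+-4=-5, -1+7=6, -1+8=7, -1+10=9
a = 8: 8+-4=4, 8+7=15, 8+8=16, 8+10=18
a = 10: 10+-4=6, 10+7=17, 10+8=18, 10+10=20
Collecting distinct sums: A + B = {-12, -11, -5, -1, 0, 1, 2, 3, 4, 6, 7, 9, 15, 16, 17, 18, 20}
|A + B| = 17

A + B = {-12, -11, -5, -1, 0, 1, 2, 3, 4, 6, 7, 9, 15, 16, 17, 18, 20}


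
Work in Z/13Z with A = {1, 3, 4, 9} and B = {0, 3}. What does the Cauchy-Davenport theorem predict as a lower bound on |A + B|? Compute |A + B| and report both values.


Cauchy-Davenport: |A + B| ≥ min(p, |A| + |B| - 1) for A, B nonempty in Z/pZ.
|A| = 4, |B| = 2, p = 13.
CD lower bound = min(13, 4 + 2 - 1) = min(13, 5) = 5.
Compute A + B mod 13 directly:
a = 1: 1+0=1, 1+3=4
a = 3: 3+0=3, 3+3=6
a = 4: 4+0=4, 4+3=7
a = 9: 9+0=9, 9+3=12
A + B = {1, 3, 4, 6, 7, 9, 12}, so |A + B| = 7.
Verify: 7 ≥ 5? Yes ✓.

CD lower bound = 5, actual |A + B| = 7.


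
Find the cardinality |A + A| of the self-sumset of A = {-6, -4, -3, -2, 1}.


A + A = {a + a' : a, a' ∈ A}; |A| = 5.
General bounds: 2|A| - 1 ≤ |A + A| ≤ |A|(|A|+1)/2, i.e. 9 ≤ |A + A| ≤ 15.
Lower bound 2|A|-1 is attained iff A is an arithmetic progression.
Enumerate sums a + a' for a ≤ a' (symmetric, so this suffices):
a = -6: -6+-6=-12, -6+-4=-10, -6+-3=-9, -6+-2=-8, -6+1=-5
a = -4: -4+-4=-8, -4+-3=-7, -4+-2=-6, -4+1=-3
a = -3: -3+-3=-6, -3+-2=-5, -3+1=-2
a = -2: -2+-2=-4, -2+1=-1
a = 1: 1+1=2
Distinct sums: {-12, -10, -9, -8, -7, -6, -5, -4, -3, -2, -1, 2}
|A + A| = 12

|A + A| = 12


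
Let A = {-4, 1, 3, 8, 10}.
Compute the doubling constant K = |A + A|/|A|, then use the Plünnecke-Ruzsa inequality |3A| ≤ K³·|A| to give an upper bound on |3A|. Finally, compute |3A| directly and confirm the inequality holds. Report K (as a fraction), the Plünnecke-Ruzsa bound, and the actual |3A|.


|A| = 5.
Step 1: Compute A + A by enumerating all 25 pairs.
A + A = {-8, -3, -1, 2, 4, 6, 9, 11, 13, 16, 18, 20}, so |A + A| = 12.
Step 2: Doubling constant K = |A + A|/|A| = 12/5 = 12/5 ≈ 2.4000.
Step 3: Plünnecke-Ruzsa gives |3A| ≤ K³·|A| = (2.4000)³ · 5 ≈ 69.1200.
Step 4: Compute 3A = A + A + A directly by enumerating all triples (a,b,c) ∈ A³; |3A| = 22.
Step 5: Check 22 ≤ 69.1200? Yes ✓.

K = 12/5, Plünnecke-Ruzsa bound K³|A| ≈ 69.1200, |3A| = 22, inequality holds.


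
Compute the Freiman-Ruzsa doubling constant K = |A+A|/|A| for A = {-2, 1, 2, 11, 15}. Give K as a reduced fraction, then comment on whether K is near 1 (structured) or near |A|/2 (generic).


|A| = 5.
Compute A + A by enumerating all 25 pairs.
A + A = {-4, -1, 0, 2, 3, 4, 9, 12, 13, 16, 17, 22, 26, 30}, so |A + A| = 14.
K = |A + A| / |A| = 14/5 (already in lowest terms) ≈ 2.8000.
Reference: AP of size 5 gives K = 9/5 ≈ 1.8000; a fully generic set of size 5 gives K ≈ 3.0000.

|A| = 5, |A + A| = 14, K = 14/5.


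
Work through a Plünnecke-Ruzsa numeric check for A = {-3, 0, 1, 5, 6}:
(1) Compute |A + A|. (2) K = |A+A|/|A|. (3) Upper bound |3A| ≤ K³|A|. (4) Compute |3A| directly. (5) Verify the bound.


|A| = 5.
Step 1: Compute A + A by enumerating all 25 pairs.
A + A = {-6, -3, -2, 0, 1, 2, 3, 5, 6, 7, 10, 11, 12}, so |A + A| = 13.
Step 2: Doubling constant K = |A + A|/|A| = 13/5 = 13/5 ≈ 2.6000.
Step 3: Plünnecke-Ruzsa gives |3A| ≤ K³·|A| = (2.6000)³ · 5 ≈ 87.8800.
Step 4: Compute 3A = A + A + A directly by enumerating all triples (a,b,c) ∈ A³; |3A| = 24.
Step 5: Check 24 ≤ 87.8800? Yes ✓.

K = 13/5, Plünnecke-Ruzsa bound K³|A| ≈ 87.8800, |3A| = 24, inequality holds.


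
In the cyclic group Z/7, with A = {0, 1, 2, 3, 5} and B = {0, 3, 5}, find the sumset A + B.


Work in Z/7Z: reduce every sum a + b modulo 7.
Enumerate all 15 pairs:
a = 0: 0+0=0, 0+3=3, 0+5=5
a = 1: 1+0=1, 1+3=4, 1+5=6
a = 2: 2+0=2, 2+3=5, 2+5=0
a = 3: 3+0=3, 3+3=6, 3+5=1
a = 5: 5+0=5, 5+3=1, 5+5=3
Distinct residues collected: {0, 1, 2, 3, 4, 5, 6}
|A + B| = 7 (out of 7 total residues).

A + B = {0, 1, 2, 3, 4, 5, 6}


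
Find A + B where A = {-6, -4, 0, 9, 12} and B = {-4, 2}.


A + B = {a + b : a ∈ A, b ∈ B}.
Enumerate all |A|·|B| = 5·2 = 10 pairs (a, b) and collect distinct sums.
a = -6: -6+-4=-10, -6+2=-4
a = -4: -4+-4=-8, -4+2=-2
a = 0: 0+-4=-4, 0+2=2
a = 9: 9+-4=5, 9+2=11
a = 12: 12+-4=8, 12+2=14
Collecting distinct sums: A + B = {-10, -8, -4, -2, 2, 5, 8, 11, 14}
|A + B| = 9

A + B = {-10, -8, -4, -2, 2, 5, 8, 11, 14}


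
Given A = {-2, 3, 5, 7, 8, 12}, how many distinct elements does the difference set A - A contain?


A - A = {a - a' : a, a' ∈ A}; |A| = 6.
Bounds: 2|A|-1 ≤ |A - A| ≤ |A|² - |A| + 1, i.e. 11 ≤ |A - A| ≤ 31.
Note: 0 ∈ A - A always (from a - a). The set is symmetric: if d ∈ A - A then -d ∈ A - A.
Enumerate nonzero differences d = a - a' with a > a' (then include -d):
Positive differences: {1, 2, 3, 4, 5, 7, 9, 10, 14}
Full difference set: {0} ∪ (positive diffs) ∪ (negative diffs).
|A - A| = 1 + 2·9 = 19 (matches direct enumeration: 19).

|A - A| = 19


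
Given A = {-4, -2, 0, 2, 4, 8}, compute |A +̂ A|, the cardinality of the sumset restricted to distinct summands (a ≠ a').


Restricted sumset: A +̂ A = {a + a' : a ∈ A, a' ∈ A, a ≠ a'}.
Equivalently, take A + A and drop any sum 2a that is achievable ONLY as a + a for a ∈ A (i.e. sums representable only with equal summands).
Enumerate pairs (a, a') with a < a' (symmetric, so each unordered pair gives one sum; this covers all a ≠ a'):
  -4 + -2 = -6
  -4 + 0 = -4
  -4 + 2 = -2
  -4 + 4 = 0
  -4 + 8 = 4
  -2 + 0 = -2
  -2 + 2 = 0
  -2 + 4 = 2
  -2 + 8 = 6
  0 + 2 = 2
  0 + 4 = 4
  0 + 8 = 8
  2 + 4 = 6
  2 + 8 = 10
  4 + 8 = 12
Collected distinct sums: {-6, -4, -2, 0, 2, 4, 6, 8, 10, 12}
|A +̂ A| = 10
(Reference bound: |A +̂ A| ≥ 2|A| - 3 for |A| ≥ 2, with |A| = 6 giving ≥ 9.)

|A +̂ A| = 10


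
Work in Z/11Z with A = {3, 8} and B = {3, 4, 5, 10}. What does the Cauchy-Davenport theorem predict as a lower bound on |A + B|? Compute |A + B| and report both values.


Cauchy-Davenport: |A + B| ≥ min(p, |A| + |B| - 1) for A, B nonempty in Z/pZ.
|A| = 2, |B| = 4, p = 11.
CD lower bound = min(11, 2 + 4 - 1) = min(11, 5) = 5.
Compute A + B mod 11 directly:
a = 3: 3+3=6, 3+4=7, 3+5=8, 3+10=2
a = 8: 8+3=0, 8+4=1, 8+5=2, 8+10=7
A + B = {0, 1, 2, 6, 7, 8}, so |A + B| = 6.
Verify: 6 ≥ 5? Yes ✓.

CD lower bound = 5, actual |A + B| = 6.


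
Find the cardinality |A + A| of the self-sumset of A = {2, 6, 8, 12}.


A + A = {a + a' : a, a' ∈ A}; |A| = 4.
General bounds: 2|A| - 1 ≤ |A + A| ≤ |A|(|A|+1)/2, i.e. 7 ≤ |A + A| ≤ 10.
Lower bound 2|A|-1 is attained iff A is an arithmetic progression.
Enumerate sums a + a' for a ≤ a' (symmetric, so this suffices):
a = 2: 2+2=4, 2+6=8, 2+8=10, 2+12=14
a = 6: 6+6=12, 6+8=14, 6+12=18
a = 8: 8+8=16, 8+12=20
a = 12: 12+12=24
Distinct sums: {4, 8, 10, 12, 14, 16, 18, 20, 24}
|A + A| = 9

|A + A| = 9


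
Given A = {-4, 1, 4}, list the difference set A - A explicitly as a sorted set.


A - A = {a - a' : a, a' ∈ A}.
Compute a - a' for each ordered pair (a, a'):
a = -4: -4--4=0, -4-1=-5, -4-4=-8
a = 1: 1--4=5, 1-1=0, 1-4=-3
a = 4: 4--4=8, 4-1=3, 4-4=0
Collecting distinct values (and noting 0 appears from a-a):
A - A = {-8, -5, -3, 0, 3, 5, 8}
|A - A| = 7

A - A = {-8, -5, -3, 0, 3, 5, 8}


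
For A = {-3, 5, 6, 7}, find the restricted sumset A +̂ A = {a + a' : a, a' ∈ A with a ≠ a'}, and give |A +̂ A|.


Restricted sumset: A +̂ A = {a + a' : a ∈ A, a' ∈ A, a ≠ a'}.
Equivalently, take A + A and drop any sum 2a that is achievable ONLY as a + a for a ∈ A (i.e. sums representable only with equal summands).
Enumerate pairs (a, a') with a < a' (symmetric, so each unordered pair gives one sum; this covers all a ≠ a'):
  -3 + 5 = 2
  -3 + 6 = 3
  -3 + 7 = 4
  5 + 6 = 11
  5 + 7 = 12
  6 + 7 = 13
Collected distinct sums: {2, 3, 4, 11, 12, 13}
|A +̂ A| = 6
(Reference bound: |A +̂ A| ≥ 2|A| - 3 for |A| ≥ 2, with |A| = 4 giving ≥ 5.)

|A +̂ A| = 6
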